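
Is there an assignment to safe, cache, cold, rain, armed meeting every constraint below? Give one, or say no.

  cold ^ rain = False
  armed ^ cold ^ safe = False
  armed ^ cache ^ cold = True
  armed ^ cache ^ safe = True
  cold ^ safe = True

No satisfying assignment exists.

Adding constraints 3, 4, 5 mod 2: every variable appears an even number of times on the left, so the left side is 0.
But the right sides sum to 1 (mod 2). 0 ≠ 1 — the system is inconsistent.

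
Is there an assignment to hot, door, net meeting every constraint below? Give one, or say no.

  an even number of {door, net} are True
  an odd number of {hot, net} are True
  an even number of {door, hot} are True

Unsatisfiable — no assignment works.

Adding constraints 1, 2, 3 mod 2: every variable appears an even number of times on the left, so the left side is 0.
But the right sides sum to 1 (mod 2). 0 ≠ 1 — the system is inconsistent.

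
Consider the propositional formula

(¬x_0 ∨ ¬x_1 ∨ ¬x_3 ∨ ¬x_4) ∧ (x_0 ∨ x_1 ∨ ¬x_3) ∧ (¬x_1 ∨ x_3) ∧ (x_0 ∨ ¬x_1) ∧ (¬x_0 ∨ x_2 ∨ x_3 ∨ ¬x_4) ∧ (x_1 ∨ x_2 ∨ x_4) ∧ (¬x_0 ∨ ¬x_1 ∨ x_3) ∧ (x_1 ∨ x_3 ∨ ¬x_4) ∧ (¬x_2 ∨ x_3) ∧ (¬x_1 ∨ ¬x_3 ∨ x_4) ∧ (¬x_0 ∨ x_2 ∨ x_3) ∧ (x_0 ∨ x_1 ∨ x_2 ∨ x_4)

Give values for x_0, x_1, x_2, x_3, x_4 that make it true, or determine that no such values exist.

Set x_0 = True.
Try x_1 = True:
  (¬x_1 ∨ x_3) forces x_3 = True.
  (¬x_0 ∨ ¬x_1 ∨ ¬x_3 ∨ ¬x_4) forces x_4 = False.
  clause (¬x_1 ∨ ¬x_3 ∨ x_4) is falsified — backtrack.
So x_1 = False.
Set x_2 = False.
  then (x_1 ∨ x_2 ∨ x_4) forces x_4 = True.
  then (x_1 ∨ x_3 ∨ ¬x_4) forces x_3 = True.
All clauses satisfied.

x_0 = True, x_1 = False, x_2 = False, x_3 = True, x_4 = True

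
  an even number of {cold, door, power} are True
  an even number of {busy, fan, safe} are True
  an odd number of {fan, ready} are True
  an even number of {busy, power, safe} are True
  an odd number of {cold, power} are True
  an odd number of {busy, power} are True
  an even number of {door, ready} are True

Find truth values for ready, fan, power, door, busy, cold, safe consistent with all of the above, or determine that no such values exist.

ready = True, fan = False, power = False, door = True, busy = True, cold = True, safe = True

{cold, door, power}: 2 true → even ✓
{busy, fan, safe}: 2 true → even ✓
{fan, ready}: 1 true → odd ✓
{busy, power, safe}: 2 true → even ✓
{cold, power}: 1 true → odd ✓
{busy, power}: 1 true → odd ✓
{door, ready}: 2 true → even ✓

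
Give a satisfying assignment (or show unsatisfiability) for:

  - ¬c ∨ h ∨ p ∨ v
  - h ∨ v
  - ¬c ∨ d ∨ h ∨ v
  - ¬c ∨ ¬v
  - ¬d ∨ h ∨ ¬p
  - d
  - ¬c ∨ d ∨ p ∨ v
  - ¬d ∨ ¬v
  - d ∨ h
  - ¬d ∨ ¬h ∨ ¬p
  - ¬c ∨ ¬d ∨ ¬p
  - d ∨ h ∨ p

v = False, c = True, p = False, h = True, d = True

Unit clause (d) forces d = True.
In (¬d ∨ ¬v) only ¬v is left, so v = False.
In (h ∨ v) only h is left, so h = True.
In (¬d ∨ ¬h ∨ ¬p) only ¬p is left, so p = False.
Set c = True.
All clauses satisfied.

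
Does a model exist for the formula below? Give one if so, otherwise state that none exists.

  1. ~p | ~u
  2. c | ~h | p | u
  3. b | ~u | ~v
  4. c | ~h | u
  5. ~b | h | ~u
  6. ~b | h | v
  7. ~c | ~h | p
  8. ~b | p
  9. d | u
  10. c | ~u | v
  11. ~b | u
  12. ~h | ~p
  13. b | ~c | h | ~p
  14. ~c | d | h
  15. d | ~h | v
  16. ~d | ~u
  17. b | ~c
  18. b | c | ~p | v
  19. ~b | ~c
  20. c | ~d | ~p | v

p = False, d = True, c = False, u = False, b = False, v = False, h = False

Set p = False.
  then (~b | p) forces b = False.
  then (b | ~c) forces c = False.
Try d = False:
  (d | u) forces u = True.
  (b | ~u | ~v) forces v = False.
  clause (c | ~u | v) is falsified — backtrack.
So d = True.
  then (~d | ~u) forces u = False.
  then (c | ~h | p | u) forces h = False.
Set v = False.
All clauses satisfied.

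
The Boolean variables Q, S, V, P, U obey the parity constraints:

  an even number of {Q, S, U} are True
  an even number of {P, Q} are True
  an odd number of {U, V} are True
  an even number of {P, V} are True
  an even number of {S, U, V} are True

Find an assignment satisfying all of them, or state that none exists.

Q = True, S = True, V = True, P = True, U = False

{Q, S, U}: 2 true → even ✓
{P, Q}: 2 true → even ✓
{U, V}: 1 true → odd ✓
{P, V}: 2 true → even ✓
{S, U, V}: 2 true → even ✓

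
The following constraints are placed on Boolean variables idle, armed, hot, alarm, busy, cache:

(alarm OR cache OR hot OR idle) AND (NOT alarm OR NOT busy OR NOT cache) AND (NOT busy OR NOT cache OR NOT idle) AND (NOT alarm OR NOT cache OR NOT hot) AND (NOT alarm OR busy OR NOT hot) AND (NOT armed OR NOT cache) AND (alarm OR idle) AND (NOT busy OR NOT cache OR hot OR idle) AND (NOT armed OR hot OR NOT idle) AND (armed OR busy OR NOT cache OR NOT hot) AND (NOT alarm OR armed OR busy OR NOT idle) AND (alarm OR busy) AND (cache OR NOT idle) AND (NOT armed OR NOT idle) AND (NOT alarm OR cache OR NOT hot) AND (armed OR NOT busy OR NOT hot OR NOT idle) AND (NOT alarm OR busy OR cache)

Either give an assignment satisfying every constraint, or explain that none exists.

Set idle = False.
  then (alarm OR idle) forces alarm = True.
Set armed = False.
Try hot = True:
  (NOT alarm OR NOT cache OR NOT hot) forces cache = False.
  clause (NOT alarm OR cache OR NOT hot) is falsified — backtrack.
So hot = False.
Set busy = True.
  then (NOT alarm OR NOT busy OR NOT cache) forces cache = False.
All clauses satisfied.

idle = False, armed = False, hot = False, alarm = True, busy = True, cache = False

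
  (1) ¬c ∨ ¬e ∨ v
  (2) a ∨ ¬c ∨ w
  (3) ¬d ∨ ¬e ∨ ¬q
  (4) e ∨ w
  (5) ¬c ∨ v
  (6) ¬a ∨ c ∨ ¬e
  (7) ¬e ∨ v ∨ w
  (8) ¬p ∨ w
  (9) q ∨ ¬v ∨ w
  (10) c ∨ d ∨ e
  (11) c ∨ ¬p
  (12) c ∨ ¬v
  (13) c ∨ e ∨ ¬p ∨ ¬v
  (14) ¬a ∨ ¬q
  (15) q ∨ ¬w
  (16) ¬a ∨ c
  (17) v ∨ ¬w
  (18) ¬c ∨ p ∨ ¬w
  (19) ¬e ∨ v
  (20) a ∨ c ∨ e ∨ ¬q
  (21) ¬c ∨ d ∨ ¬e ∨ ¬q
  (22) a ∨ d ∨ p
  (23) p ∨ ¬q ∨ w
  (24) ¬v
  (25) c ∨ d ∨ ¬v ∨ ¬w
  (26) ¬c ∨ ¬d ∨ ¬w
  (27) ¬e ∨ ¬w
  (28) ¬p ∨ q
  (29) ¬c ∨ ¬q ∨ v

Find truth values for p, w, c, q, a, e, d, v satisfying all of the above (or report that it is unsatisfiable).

The formula is unsatisfiable.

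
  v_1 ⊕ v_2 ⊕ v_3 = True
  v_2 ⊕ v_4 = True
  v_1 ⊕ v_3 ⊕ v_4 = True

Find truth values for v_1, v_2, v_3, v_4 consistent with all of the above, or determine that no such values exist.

Adding constraints 1, 2, 3 mod 2: every variable appears an even number of times on the left, so the left side is 0.
But the right sides sum to 1 (mod 2). 0 ≠ 1 — the system is inconsistent.

UNSATISFIABLE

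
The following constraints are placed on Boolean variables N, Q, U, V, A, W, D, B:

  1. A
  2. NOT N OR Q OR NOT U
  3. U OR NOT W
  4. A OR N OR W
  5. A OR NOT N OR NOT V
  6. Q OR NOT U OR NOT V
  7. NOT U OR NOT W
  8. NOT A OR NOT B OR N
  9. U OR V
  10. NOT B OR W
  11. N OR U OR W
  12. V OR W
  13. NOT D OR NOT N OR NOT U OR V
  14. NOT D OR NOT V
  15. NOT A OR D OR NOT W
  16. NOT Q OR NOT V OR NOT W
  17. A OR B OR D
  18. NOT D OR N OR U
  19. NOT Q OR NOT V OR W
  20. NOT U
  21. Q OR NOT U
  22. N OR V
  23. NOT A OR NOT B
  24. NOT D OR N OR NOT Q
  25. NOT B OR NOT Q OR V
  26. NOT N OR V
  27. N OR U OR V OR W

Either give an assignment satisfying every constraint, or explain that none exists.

Unit clause (A) forces A = True.
Unit clause (NOT U) forces U = False.
In (NOT A OR NOT B) only NOT B is left, so B = False.
In (U OR NOT W) only NOT W is left, so W = False.
In (U OR V) only V is left, so V = True.
In (N OR U OR W) only N is left, so N = True.
In (NOT D OR NOT V) only NOT D is left, so D = False.
In (NOT Q OR NOT V OR W) only NOT Q is left, so Q = False.
All clauses satisfied.

N: True, Q: False, U: False, V: True, A: True, W: False, D: False, B: False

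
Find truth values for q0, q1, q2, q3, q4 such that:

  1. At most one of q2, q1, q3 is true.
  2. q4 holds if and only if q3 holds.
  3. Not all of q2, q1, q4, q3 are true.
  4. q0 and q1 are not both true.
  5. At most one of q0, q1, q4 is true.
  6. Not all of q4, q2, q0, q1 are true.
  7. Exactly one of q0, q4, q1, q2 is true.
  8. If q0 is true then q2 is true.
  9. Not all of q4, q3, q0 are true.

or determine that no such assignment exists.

q0: False, q1: False, q2: True, q3: False, q4: False

  (1) {q2, q1, q3}: 1 true — at most one ✓
  (2) q4=F, q3=F — same ✓
  (3) {q2, q1, q4, q3}: 1/4 true — not all ✓
  (4) q0=F, q1=F — not both ✓
  (5) {q0, q1, q4}: 0 true — at most one ✓
  (6) {q4, q2, q0, q1}: 1/4 true — not all ✓
  (7) {q0, q4, q1, q2}: 1 true — exactly one ✓
  (8) q0=F ⇒ q2: vacuous ✓
  (9) {q4, q3, q0}: 0/3 true — not all ✓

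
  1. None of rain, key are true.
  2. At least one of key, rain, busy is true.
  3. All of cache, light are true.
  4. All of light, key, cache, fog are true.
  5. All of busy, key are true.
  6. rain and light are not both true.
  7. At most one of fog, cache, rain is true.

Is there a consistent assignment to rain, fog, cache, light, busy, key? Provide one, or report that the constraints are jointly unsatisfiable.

UNSATISFIABLE

Case key = True:
  Constraint (1) is violated (key=T) — contradiction.
Case key = False:
  Constraint (4) is violated (key=F) — contradiction.
Both cases fail — unsatisfiable.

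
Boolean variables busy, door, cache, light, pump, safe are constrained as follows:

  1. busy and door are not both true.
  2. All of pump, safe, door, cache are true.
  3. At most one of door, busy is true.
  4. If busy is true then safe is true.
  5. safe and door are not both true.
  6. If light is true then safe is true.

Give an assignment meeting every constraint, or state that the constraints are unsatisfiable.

Case pump = True:
  (2) forces safe = True.
  (2) forces door = True.
  Constraint (5) is violated (safe=T, door=T) — contradiction.
Case pump = False:
  Constraint (2) is violated (pump=F) — contradiction.
Both cases fail — unsatisfiable.

No satisfying assignment exists.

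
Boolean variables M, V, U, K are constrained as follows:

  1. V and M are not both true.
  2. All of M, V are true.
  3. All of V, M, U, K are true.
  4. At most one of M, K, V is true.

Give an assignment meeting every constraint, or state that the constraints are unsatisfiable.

UNSATISFIABLE

Case K = True:
  (2) forces M = True.
  Constraint (4) is violated (M=T, K=T) — contradiction.
Case K = False:
  Constraint (3) is violated (K=F) — contradiction.
Both cases fail — unsatisfiable.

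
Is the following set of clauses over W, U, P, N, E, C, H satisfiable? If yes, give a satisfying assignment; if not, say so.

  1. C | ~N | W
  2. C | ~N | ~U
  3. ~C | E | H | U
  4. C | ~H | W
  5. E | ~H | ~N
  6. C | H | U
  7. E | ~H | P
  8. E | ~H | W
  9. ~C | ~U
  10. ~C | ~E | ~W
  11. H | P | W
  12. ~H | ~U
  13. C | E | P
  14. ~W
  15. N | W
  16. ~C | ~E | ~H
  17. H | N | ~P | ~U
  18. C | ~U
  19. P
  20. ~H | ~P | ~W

W: False, U: False, P: True, N: True, E: True, C: True, H: False

Unit clause (~W) forces W = False.
In (N | W) only N is left, so N = True.
Unit clause (P) forces P = True.
In (C | ~N | W) only C is left, so C = True.
In (~C | ~U) only ~U is left, so U = False.
Set E = True.
  then (~C | ~E | ~H) forces H = False.
All clauses satisfied.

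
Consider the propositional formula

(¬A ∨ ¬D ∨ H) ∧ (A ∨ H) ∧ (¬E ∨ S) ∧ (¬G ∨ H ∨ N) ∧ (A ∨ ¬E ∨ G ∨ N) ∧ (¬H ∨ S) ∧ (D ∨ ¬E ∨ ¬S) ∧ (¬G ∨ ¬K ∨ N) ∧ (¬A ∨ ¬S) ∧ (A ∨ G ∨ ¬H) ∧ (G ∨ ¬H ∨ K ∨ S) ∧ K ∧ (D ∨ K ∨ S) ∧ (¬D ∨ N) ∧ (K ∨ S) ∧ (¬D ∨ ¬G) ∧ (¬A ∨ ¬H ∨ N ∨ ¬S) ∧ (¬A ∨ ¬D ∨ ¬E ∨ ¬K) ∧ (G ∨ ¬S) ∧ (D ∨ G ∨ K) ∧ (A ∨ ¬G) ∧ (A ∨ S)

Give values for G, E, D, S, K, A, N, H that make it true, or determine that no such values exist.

Unit clause (K) forces K = True.
Set G = False.
  then (G ∨ ¬S) forces S = False.
  then (A ∨ S) forces A = True.
  then (¬E ∨ S) forces E = False.
  then (¬H ∨ S) forces H = False.
  then (¬A ∨ ¬D ∨ H) forces D = False.
Set N = False.
All clauses satisfied.

G: False, E: False, D: False, S: False, K: True, A: True, N: False, H: False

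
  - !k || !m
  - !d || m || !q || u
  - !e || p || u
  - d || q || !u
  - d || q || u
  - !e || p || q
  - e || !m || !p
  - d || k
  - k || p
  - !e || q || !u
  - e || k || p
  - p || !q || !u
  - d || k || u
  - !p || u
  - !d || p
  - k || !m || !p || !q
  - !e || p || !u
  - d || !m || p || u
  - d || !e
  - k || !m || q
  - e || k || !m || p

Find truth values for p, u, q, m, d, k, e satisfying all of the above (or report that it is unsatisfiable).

Set p = True.
  then (!p || u) forces u = True.
Set q = False.
  then (d || q || !u) forces d = True.
  then (!e || q || !u) forces e = False.
  then (e || !m || !p) forces m = False.
Set k = False.
All clauses satisfied.

p: True; u: True; q: False; m: False; d: True; k: False; e: False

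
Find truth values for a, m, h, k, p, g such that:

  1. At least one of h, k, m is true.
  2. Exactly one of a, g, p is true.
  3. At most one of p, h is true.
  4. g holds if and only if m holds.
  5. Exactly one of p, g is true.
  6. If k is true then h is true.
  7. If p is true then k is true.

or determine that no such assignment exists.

a = False, m = True, h = True, k = True, p = False, g = True

  (1) {h, k, m}: 3 true — at least one ✓
  (2) {a, g, p}: 1 true — exactly one ✓
  (3) {p, h}: 1 true — at most one ✓
  (4) g=T, m=T — same ✓
  (5) {p, g}: 1 true — exactly one ✓
  (6) k=T ⇒ h: T ✓
  (7) p=F ⇒ k: vacuous ✓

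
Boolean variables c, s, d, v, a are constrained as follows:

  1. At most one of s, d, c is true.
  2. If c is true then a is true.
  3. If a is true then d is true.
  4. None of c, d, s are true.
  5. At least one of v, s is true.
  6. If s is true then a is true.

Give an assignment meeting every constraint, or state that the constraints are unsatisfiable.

c = False, s = False, d = False, v = True, a = False

  (1) {s, d, c}: 0 true — at most one ✓
  (2) c=F ⇒ a: vacuous ✓
  (3) a=F ⇒ d: vacuous ✓
  (4) {c, d, s}: 0 true — none ✓
  (5) {v, s}: 1 true — at least one ✓
  (6) s=F ⇒ a: vacuous ✓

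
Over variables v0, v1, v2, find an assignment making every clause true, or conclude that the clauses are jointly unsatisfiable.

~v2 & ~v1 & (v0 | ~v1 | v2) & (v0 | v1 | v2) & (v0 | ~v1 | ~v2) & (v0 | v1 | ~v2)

Unit clause (~v2) forces v2 = False.
Unit clause (~v1) forces v1 = False.
In (v0 | v1 | v2) only v0 is left, so v0 = True.
Check each clause:
  (~v2): ~v2 holds.
  (~v1): ~v1 holds.
  (v0 | ~v1 | v2): v0 holds.
  (v0 | v1 | v2): v0 holds.
  (v0 | ~v1 | ~v2): v0 holds.
  (v0 | v1 | ~v2): v0 holds.
All clauses satisfied.

v0 = True, v1 = False, v2 = False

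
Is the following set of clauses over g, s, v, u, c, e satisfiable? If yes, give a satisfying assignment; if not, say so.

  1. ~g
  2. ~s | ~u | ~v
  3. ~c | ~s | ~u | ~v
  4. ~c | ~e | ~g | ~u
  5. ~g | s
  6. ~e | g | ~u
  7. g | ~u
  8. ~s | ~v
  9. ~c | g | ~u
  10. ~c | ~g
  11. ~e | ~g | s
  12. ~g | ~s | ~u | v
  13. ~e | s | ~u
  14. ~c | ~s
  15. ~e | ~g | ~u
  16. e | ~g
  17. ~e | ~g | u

g: False, s: False, v: True, u: False, c: True, e: False

Unit clause (~g) forces g = False.
In (g | ~u) only ~u is left, so u = False.
Set s = False.
Set v = True.
Set c = True.
Set e = False.
All clauses satisfied.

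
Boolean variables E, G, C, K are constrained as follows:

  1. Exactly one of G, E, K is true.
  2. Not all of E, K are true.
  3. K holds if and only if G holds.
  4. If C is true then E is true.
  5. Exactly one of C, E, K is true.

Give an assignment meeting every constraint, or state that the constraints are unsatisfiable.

E: True, G: False, C: False, K: False

  (1) {G, E, K}: 1 true — exactly one ✓
  (2) {E, K}: 1/2 true — not all ✓
  (3) K=F, G=F — same ✓
  (4) C=F ⇒ E: vacuous ✓
  (5) {C, E, K}: 1 true — exactly one ✓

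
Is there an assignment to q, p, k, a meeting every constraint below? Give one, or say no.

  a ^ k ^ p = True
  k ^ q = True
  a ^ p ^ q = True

UNSATISFIABLE

Adding constraints 1, 2, 3 mod 2: every variable appears an even number of times on the left, so the left side is 0.
But the right sides sum to 1 (mod 2). 0 ≠ 1 — the system is inconsistent.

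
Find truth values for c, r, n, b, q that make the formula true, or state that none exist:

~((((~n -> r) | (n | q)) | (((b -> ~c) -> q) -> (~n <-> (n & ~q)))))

c: True; r: False; n: False; b: True; q: False

  ~((((~n -> r) | (n | q)) | (((b -> ~c) -> q) -> (~n <-> (n & ~q))))) = True
    ((~n -> r) | (n | q)) | (((b -> ~c) -> q) -> (~n <-> (n & ~q))) = False
      (~n -> r) | (n | q) = False
        ~n -> r = False
          ~n = True
        n | q = False
      ((b -> ~c) -> q) -> (~n <-> (n & ~q)) = False
        (b -> ~c) -> q = True
          b -> ~c = False
            ~c = False
        ~n <-> (n & ~q) = False
          ~n = True
          n & ~q = False
            ~q = True
The formula evaluates to True.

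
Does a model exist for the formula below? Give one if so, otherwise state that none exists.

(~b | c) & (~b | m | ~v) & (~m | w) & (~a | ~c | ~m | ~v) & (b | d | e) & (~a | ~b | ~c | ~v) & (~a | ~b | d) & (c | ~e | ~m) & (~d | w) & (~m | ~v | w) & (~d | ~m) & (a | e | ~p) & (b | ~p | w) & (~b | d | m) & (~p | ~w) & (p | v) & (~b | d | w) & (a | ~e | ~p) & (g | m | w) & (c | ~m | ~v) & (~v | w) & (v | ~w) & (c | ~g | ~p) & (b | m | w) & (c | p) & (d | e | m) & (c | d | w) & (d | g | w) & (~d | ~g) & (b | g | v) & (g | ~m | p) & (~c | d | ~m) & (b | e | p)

p: False, w: True, a: False, g: False, b: False, e: True, c: True, m: False, v: True, d: False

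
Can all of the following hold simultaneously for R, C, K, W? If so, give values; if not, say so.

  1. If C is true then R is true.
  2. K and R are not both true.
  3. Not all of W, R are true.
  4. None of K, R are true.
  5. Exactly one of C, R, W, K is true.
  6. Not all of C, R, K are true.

R: False; C: False; K: False; W: True

  (1) C=F ⇒ R: vacuous ✓
  (2) K=F, R=F — not both ✓
  (3) {W, R}: 1/2 true — not all ✓
  (4) {K, R}: 0 true — none ✓
  (5) {C, R, W, K}: 1 true — exactly one ✓
  (6) {C, R, K}: 0/3 true — not all ✓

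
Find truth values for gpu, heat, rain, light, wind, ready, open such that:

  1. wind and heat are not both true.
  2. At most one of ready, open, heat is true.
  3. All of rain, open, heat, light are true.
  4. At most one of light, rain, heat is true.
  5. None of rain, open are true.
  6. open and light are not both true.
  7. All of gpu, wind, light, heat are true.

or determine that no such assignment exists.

Case rain = True:
  Constraint (5) is violated (rain=T) — contradiction.
Case rain = False:
  Constraint (3) is violated (rain=F) — contradiction.
Both cases fail — unsatisfiable.

Unsatisfiable — no assignment works.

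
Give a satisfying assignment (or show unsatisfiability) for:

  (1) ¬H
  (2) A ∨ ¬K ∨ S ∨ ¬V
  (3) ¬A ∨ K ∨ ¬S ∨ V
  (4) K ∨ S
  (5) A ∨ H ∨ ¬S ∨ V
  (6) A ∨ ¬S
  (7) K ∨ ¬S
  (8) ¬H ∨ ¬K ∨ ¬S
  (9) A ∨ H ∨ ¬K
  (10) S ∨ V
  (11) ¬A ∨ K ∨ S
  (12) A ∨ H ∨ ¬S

H = False; K = True; A = True; V = True; S = False

Unit clause (¬H) forces H = False.
Try K = False:
  (K ∨ S) forces S = True.
  clause (K ∨ ¬S) is falsified — backtrack.
So K = True.
  then (A ∨ H ∨ ¬K) forces A = True.
Set V = True.
Set S = False.
All clauses satisfied.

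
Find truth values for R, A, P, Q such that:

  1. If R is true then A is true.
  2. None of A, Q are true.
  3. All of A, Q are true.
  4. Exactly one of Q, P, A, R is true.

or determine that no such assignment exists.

Case A = True:
  Constraint (2) is violated (A=T) — contradiction.
Case A = False:
  Constraint (3) is violated (A=F) — contradiction.
Both cases fail — unsatisfiable.

UNSATISFIABLE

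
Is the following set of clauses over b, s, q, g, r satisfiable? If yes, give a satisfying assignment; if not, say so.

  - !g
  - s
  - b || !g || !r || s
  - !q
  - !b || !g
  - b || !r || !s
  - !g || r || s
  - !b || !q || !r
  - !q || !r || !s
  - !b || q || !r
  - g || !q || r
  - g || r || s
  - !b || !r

b = False; s = True; q = False; g = False; r = False

Unit clause (!g) forces g = False.
Unit clause (s) forces s = True.
Unit clause (!q) forces q = False.
Set b = False.
  then (b || !r || !s) forces r = False.
All clauses satisfied.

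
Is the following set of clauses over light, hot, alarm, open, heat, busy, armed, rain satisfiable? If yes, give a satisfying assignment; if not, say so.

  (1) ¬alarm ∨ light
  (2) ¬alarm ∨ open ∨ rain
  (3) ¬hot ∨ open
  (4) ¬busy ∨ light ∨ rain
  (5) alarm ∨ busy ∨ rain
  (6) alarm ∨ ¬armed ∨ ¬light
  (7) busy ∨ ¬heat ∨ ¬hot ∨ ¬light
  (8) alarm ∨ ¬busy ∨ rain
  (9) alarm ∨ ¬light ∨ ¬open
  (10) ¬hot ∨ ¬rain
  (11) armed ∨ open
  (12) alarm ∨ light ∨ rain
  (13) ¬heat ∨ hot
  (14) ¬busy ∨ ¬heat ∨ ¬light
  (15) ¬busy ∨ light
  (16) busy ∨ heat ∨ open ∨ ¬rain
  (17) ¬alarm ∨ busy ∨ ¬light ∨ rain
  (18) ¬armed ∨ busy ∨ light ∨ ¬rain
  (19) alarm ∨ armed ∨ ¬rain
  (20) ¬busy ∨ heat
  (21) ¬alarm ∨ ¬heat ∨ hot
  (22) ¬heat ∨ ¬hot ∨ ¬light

light=T, hot=F, alarm=T, open=T, heat=F, busy=F, armed=T, rain=T

Set light = True.
Set hot = False.
  then (¬heat ∨ hot) forces heat = False.
  then (¬busy ∨ heat) forces busy = False.
Set alarm = True.
  then (¬alarm ∨ busy ∨ ¬light ∨ rain) forces rain = True.
  then (busy ∨ heat ∨ open ∨ ¬rain) forces open = True.
Set armed = True.
All clauses satisfied.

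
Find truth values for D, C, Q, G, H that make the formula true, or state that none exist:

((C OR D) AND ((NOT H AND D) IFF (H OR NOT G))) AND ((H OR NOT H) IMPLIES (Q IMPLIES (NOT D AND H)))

D=F, C=T, Q=F, G=T, H=F

  (C OR D) AND ((NOT H AND D) IFF (H OR NOT G)) = True
    C OR D = True
    (NOT H AND D) IFF (H OR NOT G) = True
      NOT H AND D = False
        NOT H = True
      H OR NOT G = False
        NOT G = False
  (H OR NOT H) IMPLIES (Q IMPLIES (NOT D AND H)) = True
    H OR NOT H = True
      NOT H = True
    Q IMPLIES (NOT D AND H) = True
      NOT D AND H = False
        NOT D = True
Both conjuncts True, so the formula holds.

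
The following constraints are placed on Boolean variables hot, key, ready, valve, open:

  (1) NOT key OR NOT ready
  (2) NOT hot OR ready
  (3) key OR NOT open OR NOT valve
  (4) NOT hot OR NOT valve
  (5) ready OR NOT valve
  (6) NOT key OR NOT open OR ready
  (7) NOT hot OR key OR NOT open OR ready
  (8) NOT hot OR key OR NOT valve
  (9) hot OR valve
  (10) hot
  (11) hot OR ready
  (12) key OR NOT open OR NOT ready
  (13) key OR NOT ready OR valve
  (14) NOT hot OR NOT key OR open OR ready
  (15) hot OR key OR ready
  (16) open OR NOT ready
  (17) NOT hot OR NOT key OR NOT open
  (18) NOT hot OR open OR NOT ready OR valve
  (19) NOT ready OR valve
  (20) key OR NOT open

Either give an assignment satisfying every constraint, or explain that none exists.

Case hot = True:
  (NOT hot OR ready) forces ready = True.
  (NOT key OR NOT ready) forces key = False.
  (NOT hot OR NOT valve) forces valve = False.
  Clause (key OR NOT ready OR valve) is falsified — contradiction.
Case hot = False:
  Clause (hot) is falsified — contradiction.
Both cases fail, so the formula is unsatisfiable.

The formula is unsatisfiable.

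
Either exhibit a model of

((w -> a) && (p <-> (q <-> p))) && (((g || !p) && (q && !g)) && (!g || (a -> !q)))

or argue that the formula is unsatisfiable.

p = False; q = True; g = False; w = False; a = True

  (w -> a) && (p <-> (q <-> p)) = True
    w -> a = True
    p <-> (q <-> p) = True
      q <-> p = False
  ((g || !p) && (q && !g)) && (!g || (a -> !q)) = True
    (g || !p) && (q && !g) = True
      g || !p = True
        !p = True
      q && !g = True
        !g = True
    !g || (a -> !q) = True
      !g = True
      a -> !q = False
        !q = False
Both conjuncts True, so the formula holds.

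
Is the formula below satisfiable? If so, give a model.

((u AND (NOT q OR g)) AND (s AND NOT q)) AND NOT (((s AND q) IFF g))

q: False, g: True, s: True, u: True

  (u AND (NOT q OR g)) AND (s AND NOT q) = True
    u AND (NOT q OR g) = True
      NOT q OR g = True
        NOT q = True
    s AND NOT q = True
      NOT q = True
  NOT (((s AND q) IFF g)) = True
    (s AND q) IFF g = False
      s AND q = False
Both conjuncts True, so the formula holds.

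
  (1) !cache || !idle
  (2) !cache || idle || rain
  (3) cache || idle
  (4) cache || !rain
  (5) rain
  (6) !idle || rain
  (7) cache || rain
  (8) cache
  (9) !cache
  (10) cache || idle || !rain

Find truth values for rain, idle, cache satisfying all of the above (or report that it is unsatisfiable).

The formula is unsatisfiable.

Case cache = True:
  Clause (!cache) is falsified — contradiction.
Case cache = False:
  Clause (cache) is falsified — contradiction.
Both cases fail, so the formula is unsatisfiable.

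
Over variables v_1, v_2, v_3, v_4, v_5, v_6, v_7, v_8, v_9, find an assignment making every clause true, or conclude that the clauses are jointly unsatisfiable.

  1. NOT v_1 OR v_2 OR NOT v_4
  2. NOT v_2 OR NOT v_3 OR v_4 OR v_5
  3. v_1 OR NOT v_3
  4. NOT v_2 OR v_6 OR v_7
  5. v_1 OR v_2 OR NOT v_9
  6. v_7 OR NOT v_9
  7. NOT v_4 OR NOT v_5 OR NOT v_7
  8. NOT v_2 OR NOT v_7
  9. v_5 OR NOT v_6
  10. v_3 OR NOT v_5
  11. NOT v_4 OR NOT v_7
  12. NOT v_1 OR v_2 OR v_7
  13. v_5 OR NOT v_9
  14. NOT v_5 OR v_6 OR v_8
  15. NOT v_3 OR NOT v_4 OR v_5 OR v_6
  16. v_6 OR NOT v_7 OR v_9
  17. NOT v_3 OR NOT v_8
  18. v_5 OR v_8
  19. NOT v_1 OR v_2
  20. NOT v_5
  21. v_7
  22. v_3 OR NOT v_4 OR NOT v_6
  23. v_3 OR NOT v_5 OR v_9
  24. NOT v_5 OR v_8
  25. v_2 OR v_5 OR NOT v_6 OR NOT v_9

Unsatisfiable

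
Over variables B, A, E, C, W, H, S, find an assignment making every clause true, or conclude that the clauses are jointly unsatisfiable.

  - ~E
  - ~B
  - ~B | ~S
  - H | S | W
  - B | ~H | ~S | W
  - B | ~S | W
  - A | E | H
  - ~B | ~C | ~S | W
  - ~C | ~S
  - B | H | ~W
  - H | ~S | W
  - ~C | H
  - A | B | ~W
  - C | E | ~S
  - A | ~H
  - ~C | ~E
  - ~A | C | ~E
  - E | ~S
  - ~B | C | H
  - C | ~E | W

B = False, A = True, E = False, C = False, W = True, H = True, S = False

Unit clause (~E) forces E = False.
Unit clause (~B) forces B = False.
In (E | ~S) only ~S is left, so S = False.
Set A = True.
Set C = False.
Set W = True.
  then (B | H | ~W) forces H = True.
All clauses satisfied.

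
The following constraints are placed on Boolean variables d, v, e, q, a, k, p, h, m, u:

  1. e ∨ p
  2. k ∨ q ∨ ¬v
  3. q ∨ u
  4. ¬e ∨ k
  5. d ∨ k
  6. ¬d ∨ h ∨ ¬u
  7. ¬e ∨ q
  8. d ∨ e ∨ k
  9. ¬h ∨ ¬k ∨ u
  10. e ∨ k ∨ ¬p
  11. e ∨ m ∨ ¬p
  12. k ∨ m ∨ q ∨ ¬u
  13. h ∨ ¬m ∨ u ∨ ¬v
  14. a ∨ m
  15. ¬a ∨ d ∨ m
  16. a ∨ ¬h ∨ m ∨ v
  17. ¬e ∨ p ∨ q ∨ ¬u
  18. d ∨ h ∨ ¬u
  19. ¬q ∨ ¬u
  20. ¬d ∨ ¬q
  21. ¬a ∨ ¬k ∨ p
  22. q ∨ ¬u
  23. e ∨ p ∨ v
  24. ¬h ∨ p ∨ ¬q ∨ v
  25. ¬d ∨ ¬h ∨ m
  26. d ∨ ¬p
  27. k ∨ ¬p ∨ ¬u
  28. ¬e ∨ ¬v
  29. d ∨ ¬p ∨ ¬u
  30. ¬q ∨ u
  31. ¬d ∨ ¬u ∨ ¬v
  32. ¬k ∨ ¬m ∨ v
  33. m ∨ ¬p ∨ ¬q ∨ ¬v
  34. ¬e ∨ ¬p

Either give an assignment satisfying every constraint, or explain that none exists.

Case q = True:
  (¬q ∨ ¬u) forces u = False.
  Clause (¬q ∨ u) is falsified — contradiction.
Case q = False:
  (q ∨ u) forces u = True.
  Clause (q ∨ ¬u) is falsified — contradiction.
Both cases fail, so the formula is unsatisfiable.

Unsatisfiable — no assignment works.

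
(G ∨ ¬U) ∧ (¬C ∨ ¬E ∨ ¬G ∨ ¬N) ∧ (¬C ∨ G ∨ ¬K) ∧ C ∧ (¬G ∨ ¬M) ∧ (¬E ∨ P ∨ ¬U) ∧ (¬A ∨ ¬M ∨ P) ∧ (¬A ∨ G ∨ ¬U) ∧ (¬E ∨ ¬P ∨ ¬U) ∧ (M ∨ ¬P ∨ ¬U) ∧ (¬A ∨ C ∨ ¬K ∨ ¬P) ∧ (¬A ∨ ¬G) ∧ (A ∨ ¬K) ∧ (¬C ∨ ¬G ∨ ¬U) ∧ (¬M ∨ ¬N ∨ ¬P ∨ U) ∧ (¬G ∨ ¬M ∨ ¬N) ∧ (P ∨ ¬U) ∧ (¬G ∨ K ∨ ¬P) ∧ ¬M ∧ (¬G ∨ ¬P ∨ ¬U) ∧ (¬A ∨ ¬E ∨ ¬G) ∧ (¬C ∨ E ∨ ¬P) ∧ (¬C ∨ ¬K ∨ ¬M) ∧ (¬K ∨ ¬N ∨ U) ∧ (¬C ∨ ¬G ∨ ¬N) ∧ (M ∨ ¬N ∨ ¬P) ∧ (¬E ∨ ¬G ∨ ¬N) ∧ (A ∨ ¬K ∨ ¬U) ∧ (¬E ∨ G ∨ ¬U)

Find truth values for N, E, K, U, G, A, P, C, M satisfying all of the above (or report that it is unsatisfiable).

N: True, E: False, K: False, U: False, G: False, A: False, P: False, C: True, M: False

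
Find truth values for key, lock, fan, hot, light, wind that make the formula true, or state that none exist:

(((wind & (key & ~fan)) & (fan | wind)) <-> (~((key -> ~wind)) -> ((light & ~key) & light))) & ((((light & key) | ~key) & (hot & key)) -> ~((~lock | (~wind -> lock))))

key: True, lock: True, fan: True, hot: False, light: False, wind: True

  ((wind & (key & ~fan)) & (fan | wind)) <-> (~((key -> ~wind)) -> ((light & ~key) & light)) = True
    (wind & (key & ~fan)) & (fan | wind) = False
      wind & (key & ~fan) = False
        key & ~fan = False
          ~fan = False
      fan | wind = True
    ~((key -> ~wind)) -> ((light & ~key) & light) = False
      ~((key -> ~wind)) = True
        key -> ~wind = False
          ~wind = False
      (light & ~key) & light = False
        light & ~key = False
          ~key = False
  (((light & key) | ~key) & (hot & key)) -> ~((~lock | (~wind -> lock))) = True
    ((light & key) | ~key) & (hot & key) = False
      (light & key) | ~key = False
        light & key = False
        ~key = False
      hot & key = False
    ~((~lock | (~wind -> lock))) = False
      ~lock | (~wind -> lock) = True
        ~lock = False
        ~wind -> lock = True
          ~wind = False
Both conjuncts True, so the formula holds.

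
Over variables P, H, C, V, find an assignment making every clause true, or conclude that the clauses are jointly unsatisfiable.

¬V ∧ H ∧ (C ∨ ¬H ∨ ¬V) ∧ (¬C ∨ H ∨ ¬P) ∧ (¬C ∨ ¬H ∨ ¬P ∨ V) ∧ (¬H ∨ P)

P = True, H = True, C = False, V = False

Unit clause (¬V) forces V = False.
Unit clause (H) forces H = True.
In (¬H ∨ P) only P is left, so P = True.
In (¬C ∨ ¬H ∨ ¬P ∨ V) only ¬C is left, so C = False.
Check each clause:
  (¬V): ¬V holds.
  (H): H holds.
  (C ∨ ¬H ∨ ¬V): ¬V holds.
  (¬C ∨ H ∨ ¬P): ¬C holds.
  (¬C ∨ ¬H ∨ ¬P ∨ V): ¬C holds.
  (¬H ∨ P): P holds.
All clauses satisfied.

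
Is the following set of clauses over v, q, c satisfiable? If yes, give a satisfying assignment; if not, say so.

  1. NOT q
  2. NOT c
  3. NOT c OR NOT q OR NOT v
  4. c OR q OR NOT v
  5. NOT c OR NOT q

v: False; q: False; c: False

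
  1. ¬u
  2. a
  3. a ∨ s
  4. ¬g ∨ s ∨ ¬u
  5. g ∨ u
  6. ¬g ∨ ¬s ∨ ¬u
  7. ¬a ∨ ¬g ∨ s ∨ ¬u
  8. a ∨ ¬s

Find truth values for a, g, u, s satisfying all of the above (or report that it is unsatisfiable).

a = True, g = True, u = False, s = True

Unit clause (¬u) forces u = False.
Unit clause (a) forces a = True.
In (g ∨ u) only g is left, so g = True.
Set s = True.
Check each clause:
  (¬u): ¬u holds.
  (a): a holds.
  (a ∨ s): a holds.
  (¬g ∨ s ∨ ¬u): s holds.
  (g ∨ u): g holds.
  (¬g ∨ ¬s ∨ ¬u): ¬u holds.
  (¬a ∨ ¬g ∨ s ∨ ¬u): s holds.
  (a ∨ ¬s): a holds.
All clauses satisfied.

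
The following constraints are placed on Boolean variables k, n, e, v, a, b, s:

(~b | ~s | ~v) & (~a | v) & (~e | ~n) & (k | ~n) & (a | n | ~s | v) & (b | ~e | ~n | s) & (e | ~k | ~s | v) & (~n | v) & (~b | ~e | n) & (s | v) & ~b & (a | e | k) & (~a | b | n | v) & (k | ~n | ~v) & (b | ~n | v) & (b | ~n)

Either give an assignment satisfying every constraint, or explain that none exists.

Unit clause (~b) forces b = False.
In (b | ~n) only ~n is left, so n = False.
Set k = False.
Set e = True.
Try v = False:
  (~a | v) forces a = False.
  (a | n | ~s | v) forces s = False.
  clause (s | v) is falsified — backtrack.
So v = True.
Set a = False.
Set s = False.
All clauses satisfied.

k: False, n: False, e: True, v: True, a: False, b: False, s: False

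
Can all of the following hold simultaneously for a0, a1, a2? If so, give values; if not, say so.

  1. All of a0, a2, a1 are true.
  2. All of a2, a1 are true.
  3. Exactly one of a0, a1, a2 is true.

Case a0 = True:
  (1) forces a2 = True.
  Constraint (3) is violated (a0=T, a2=T) — contradiction.
Case a0 = False:
  Constraint (1) is violated (a0=F) — contradiction.
Both cases fail — unsatisfiable.

Unsatisfiable — no assignment works.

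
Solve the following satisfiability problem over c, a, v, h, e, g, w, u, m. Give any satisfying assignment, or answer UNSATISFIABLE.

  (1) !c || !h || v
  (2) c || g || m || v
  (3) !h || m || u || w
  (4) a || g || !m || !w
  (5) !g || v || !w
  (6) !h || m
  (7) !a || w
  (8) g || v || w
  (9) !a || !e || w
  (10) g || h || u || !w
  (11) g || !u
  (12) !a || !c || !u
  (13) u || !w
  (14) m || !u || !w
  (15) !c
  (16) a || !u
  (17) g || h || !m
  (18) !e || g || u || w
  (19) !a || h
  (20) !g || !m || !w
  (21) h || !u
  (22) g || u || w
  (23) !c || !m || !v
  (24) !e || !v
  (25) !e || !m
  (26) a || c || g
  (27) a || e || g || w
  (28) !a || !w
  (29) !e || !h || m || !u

c: False; a: False; v: False; h: True; e: False; g: True; w: False; u: False; m: True

Unit clause (!c) forces c = False.
Set a = False.
  then (a || !u) forces u = False.
  then (a || c || g) forces g = True.
  then (u || !w) forces w = False.
Set v = False.
Set h = True.
  then (!h || m || u || w) forces m = True.
  then (!e || !m) forces e = False.
All clauses satisfied.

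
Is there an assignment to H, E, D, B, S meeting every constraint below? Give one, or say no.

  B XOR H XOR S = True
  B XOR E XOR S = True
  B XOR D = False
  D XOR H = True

H: True, E: True, D: False, B: False, S: False

B XOR H XOR S = F XOR T XOR F = True ✓
B XOR E XOR S = F XOR T XOR F = True ✓
B XOR D = F XOR F = False ✓
D XOR H = F XOR T = True ✓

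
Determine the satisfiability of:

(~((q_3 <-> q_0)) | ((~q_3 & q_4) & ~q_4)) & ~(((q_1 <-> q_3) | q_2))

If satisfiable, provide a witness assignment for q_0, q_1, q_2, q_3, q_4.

q_0 = False; q_1 = False; q_2 = False; q_3 = True; q_4 = True

  ~((q_3 <-> q_0)) | ((~q_3 & q_4) & ~q_4) = True
    ~((q_3 <-> q_0)) = True
      q_3 <-> q_0 = False
    (~q_3 & q_4) & ~q_4 = False
      ~q_3 & q_4 = False
        ~q_3 = False
      ~q_4 = False
  ~(((q_1 <-> q_3) | q_2)) = True
    (q_1 <-> q_3) | q_2 = False
      q_1 <-> q_3 = False
Both conjuncts True, so the formula holds.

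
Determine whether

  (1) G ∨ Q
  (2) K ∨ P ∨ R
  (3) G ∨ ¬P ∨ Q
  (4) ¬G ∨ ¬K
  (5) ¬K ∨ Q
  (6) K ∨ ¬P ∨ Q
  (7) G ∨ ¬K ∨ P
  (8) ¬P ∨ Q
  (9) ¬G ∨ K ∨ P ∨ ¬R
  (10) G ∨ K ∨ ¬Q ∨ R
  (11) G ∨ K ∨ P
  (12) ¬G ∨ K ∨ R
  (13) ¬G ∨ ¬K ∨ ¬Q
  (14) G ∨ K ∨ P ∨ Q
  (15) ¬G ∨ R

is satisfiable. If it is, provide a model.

Set Q = True.
Set R = True.
Set P = True.
Set K = True.
  then (¬G ∨ ¬K) forces G = False.
All clauses satisfied.

Q=T, R=T, P=T, K=T, G=F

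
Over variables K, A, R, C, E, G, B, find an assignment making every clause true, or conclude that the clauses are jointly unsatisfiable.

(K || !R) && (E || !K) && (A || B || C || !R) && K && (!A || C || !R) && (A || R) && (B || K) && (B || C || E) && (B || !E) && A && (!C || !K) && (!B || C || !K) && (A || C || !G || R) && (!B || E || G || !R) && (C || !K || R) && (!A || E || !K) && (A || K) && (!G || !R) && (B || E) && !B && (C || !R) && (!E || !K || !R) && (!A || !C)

UNSATISFIABLE

Case K = True:
  (E || !K) forces E = True.
  (B || !E) forces B = True.
  Clause (!B) is falsified — contradiction.
Case K = False:
  Clause (K) is falsified — contradiction.
Both cases fail, so the formula is unsatisfiable.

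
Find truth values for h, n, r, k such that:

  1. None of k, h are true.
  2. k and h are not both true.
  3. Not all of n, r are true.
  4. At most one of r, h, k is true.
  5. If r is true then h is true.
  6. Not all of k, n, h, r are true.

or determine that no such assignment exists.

h = False, n = False, r = False, k = False

  (1) {k, h}: 0 true — none ✓
  (2) k=F, h=F — not both ✓
  (3) {n, r}: 0/2 true — not all ✓
  (4) {r, h, k}: 0 true — at most one ✓
  (5) r=F ⇒ h: vacuous ✓
  (6) {k, n, h, r}: 0/4 true — not all ✓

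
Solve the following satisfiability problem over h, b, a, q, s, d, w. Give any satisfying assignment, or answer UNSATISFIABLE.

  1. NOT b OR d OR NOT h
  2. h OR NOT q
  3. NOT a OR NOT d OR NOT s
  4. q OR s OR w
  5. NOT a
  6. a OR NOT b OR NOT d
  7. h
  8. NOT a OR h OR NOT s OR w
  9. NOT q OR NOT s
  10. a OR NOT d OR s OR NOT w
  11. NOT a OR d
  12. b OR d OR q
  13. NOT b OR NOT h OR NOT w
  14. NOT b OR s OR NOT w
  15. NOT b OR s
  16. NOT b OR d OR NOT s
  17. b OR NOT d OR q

Unit clause (NOT a) forces a = False.
Unit clause (h) forces h = True.
Try b = True:
  (NOT b OR d OR NOT h) forces d = True.
  clause (a OR NOT b OR NOT d) is falsified — backtrack.
So b = False.
Set q = True.
  then (NOT q OR NOT s) forces s = False.
Set d = False.
Set w = True.
All clauses satisfied.

h=T; b=F; a=F; q=T; s=F; d=F; w=T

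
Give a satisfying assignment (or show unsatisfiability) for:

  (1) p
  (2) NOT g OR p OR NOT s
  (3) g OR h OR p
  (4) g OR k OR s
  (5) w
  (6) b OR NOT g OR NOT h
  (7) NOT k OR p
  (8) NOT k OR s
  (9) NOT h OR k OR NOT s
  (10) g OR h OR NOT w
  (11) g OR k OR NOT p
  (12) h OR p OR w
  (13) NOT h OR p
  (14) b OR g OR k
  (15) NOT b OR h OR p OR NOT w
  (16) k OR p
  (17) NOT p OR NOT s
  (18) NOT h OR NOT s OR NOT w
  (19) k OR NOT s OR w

Unit clause (p) forces p = True.
Unit clause (w) forces w = True.
In (NOT p OR NOT s) only NOT s is left, so s = False.
In (NOT k OR s) only NOT k is left, so k = False.
In (g OR k OR NOT p) only g is left, so g = True.
Set h = False.
Set b = False.
All clauses satisfied.

h = False, k = False, p = True, w = True, g = True, b = False, s = False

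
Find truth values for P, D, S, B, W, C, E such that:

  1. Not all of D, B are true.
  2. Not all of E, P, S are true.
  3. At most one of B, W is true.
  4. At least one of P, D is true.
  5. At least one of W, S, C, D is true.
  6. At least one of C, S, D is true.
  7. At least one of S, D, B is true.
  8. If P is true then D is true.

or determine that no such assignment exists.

P: True, D: True, S: False, B: False, W: False, C: False, E: True

  (1) {D, B}: 1/2 true — not all ✓
  (2) {E, P, S}: 2/3 true — not all ✓
  (3) {B, W}: 0 true — at most one ✓
  (4) {P, D}: 2 true — at least one ✓
  (5) {W, S, C, D}: 1 true — at least one ✓
  (6) {C, S, D}: 1 true — at least one ✓
  (7) {S, D, B}: 1 true — at least one ✓
  (8) P=T ⇒ D: T ✓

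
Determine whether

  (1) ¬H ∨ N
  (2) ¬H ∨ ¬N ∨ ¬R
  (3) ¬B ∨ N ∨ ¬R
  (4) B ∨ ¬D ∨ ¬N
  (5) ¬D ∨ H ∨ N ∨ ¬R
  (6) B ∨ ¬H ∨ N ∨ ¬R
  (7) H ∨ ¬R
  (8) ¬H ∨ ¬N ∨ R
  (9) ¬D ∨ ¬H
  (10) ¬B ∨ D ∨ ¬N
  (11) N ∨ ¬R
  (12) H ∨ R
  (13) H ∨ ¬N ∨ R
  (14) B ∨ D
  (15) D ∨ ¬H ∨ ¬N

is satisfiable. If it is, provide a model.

Unsatisfiable

Case H = True:
  (¬H ∨ N) forces N = True.
  (¬H ∨ ¬N ∨ ¬R) forces R = False.
  Clause (¬H ∨ ¬N ∨ R) is falsified — contradiction.
Case H = False:
  (H ∨ ¬R) forces R = False.
  Clause (H ∨ R) is falsified — contradiction.
Both cases fail, so the formula is unsatisfiable.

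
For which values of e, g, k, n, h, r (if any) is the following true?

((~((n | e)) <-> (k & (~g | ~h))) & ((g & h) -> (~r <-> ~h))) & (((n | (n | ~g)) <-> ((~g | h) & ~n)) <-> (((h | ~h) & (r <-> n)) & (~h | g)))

e=T, g=F, k=F, n=T, h=T, r=F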